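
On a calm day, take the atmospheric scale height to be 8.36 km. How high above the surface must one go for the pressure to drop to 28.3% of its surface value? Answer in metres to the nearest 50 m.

z ≈ 10550 m

Set P/P₀ = exp(−z/H) = 0.283, so z = −H ln(0.283).
−ln(0.283) = 1.2623; z = 8360.0 × 1.2623 = 10553 m.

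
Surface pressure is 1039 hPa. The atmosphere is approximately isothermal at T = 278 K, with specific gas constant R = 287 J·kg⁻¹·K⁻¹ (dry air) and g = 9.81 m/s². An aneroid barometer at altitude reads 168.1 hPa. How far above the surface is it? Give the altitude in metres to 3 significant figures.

Scale height: H = RT/g = 287 × 278 / 9.81 = 8133.1 m.
Invert the barometric formula: z = H ln(P₀/P).
P₀/P = 1039/168.1 = 6.1808; ln(6.1808) = 1.8214.
z = 8133.1 × 1.8214 = 14814 m.

z ≈ 14800 m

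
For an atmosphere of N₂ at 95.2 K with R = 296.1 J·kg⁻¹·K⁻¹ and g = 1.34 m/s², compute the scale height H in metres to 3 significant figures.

H ≈ 21000 m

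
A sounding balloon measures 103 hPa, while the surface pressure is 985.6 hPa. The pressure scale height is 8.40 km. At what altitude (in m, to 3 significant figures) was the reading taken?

z ≈ 19000 m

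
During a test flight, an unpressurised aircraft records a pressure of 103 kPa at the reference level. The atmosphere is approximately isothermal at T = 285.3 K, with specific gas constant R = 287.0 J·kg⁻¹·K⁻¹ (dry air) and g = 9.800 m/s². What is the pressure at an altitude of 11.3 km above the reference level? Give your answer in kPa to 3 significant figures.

Scale height: H = RT/g = 287.0 × 285.3 / 9.800 = 8355.2 m.
Barometric formula: P = P₀ exp(−z/H).
z/H = 11300/8355.2 = 1.3525; exp(−1.3525) = 0.25859.
P = 103 × 0.25859 = 26.635 kPa.

P ≈ 26.6 kPa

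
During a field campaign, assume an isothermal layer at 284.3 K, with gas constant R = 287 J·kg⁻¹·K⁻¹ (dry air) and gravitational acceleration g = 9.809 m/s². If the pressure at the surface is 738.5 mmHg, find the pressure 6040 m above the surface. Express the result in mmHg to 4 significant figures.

P ≈ 357.3 mmHg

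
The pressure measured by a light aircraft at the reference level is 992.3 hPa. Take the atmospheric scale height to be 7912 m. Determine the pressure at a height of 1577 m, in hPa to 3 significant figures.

Barometric formula: P = P₀ exp(−z/H).
z/H = 1577.0/7912.0 = 0.19932; exp(−0.19932) = 0.81929.
P = 992.3 × 0.81929 = 812.98 hPa.

P ≈ 813 hPa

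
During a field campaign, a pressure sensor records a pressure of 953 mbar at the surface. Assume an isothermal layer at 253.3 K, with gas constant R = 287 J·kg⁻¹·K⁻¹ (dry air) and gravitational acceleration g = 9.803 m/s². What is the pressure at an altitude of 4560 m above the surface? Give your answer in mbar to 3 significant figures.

P ≈ 515 mbar

Scale height: H = RT/g = 287 × 253.3 / 9.803 = 7415.8 m.
Barometric formula: P = P₀ exp(−z/H).
z/H = 4560.0/7415.8 = 0.61490; exp(−0.61490) = 0.54069.
P = 953 × 0.54069 = 515.28 mbar.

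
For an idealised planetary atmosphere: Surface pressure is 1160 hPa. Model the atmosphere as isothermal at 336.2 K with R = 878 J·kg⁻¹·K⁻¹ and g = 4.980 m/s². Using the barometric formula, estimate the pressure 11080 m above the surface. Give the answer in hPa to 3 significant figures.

Scale height: H = RT/g = 878 × 336.2 / 4.980 = 59274 m.
Barometric formula: P = P₀ exp(−z/H).
z/H = 11080/59274 = 0.18693; exp(−0.18693) = 0.82950.
P = 1160 × 0.82950 = 962.22 hPa.

P ≈ 962 hPa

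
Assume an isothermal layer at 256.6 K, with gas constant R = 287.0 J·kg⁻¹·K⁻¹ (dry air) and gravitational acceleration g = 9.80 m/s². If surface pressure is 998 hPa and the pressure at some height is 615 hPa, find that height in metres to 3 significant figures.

z ≈ 3640 m

Scale height: H = RT/g = 287.0 × 256.6 / 9.80 = 7514.7 m.
Invert the barometric formula: z = H ln(P₀/P).
P₀/P = 998/615 = 1.6228; ln(1.6228) = 0.48415.
z = 7514.7 × 0.48415 = 3638.2 m.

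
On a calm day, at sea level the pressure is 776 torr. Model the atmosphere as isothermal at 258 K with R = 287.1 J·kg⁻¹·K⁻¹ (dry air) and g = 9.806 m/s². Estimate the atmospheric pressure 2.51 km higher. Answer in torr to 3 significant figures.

P ≈ 557 torr

Scale height: H = RT/g = 287.1 × 258 / 9.806 = 7553.7 m.
Barometric formula: P = P₀ exp(−z/H).
z/H = 2510.0/7553.7 = 0.33229; exp(−0.33229) = 0.71728.
P = 776 × 0.71728 = 556.61 torr.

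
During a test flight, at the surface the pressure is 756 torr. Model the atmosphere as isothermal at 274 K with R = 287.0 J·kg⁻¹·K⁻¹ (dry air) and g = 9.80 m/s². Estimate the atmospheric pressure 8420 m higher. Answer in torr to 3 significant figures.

Scale height: H = RT/g = 287.0 × 274 / 9.80 = 8024.3 m.
Barometric formula: P = P₀ exp(−z/H).
z/H = 8420.0/8024.3 = 1.0493; exp(−1.0493) = 0.35018.
P = 756 × 0.35018 = 264.74 torr.

P ≈ 265 torr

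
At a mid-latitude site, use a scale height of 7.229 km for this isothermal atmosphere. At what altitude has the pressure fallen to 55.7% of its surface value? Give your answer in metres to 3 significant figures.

z ≈ 4230 m

Set P/P₀ = exp(−z/H) = 0.557, so z = −H ln(0.557).
−ln(0.557) = 0.58519; z = 7229.0 × 0.58519 = 4230.3 m.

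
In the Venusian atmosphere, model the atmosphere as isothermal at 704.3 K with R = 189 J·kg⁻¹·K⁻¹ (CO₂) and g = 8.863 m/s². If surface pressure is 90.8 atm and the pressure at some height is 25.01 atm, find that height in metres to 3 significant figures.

z ≈ 19400 m

Scale height: H = RT/g = 189 × 704.3 / 8.863 = 15019 m.
Invert the barometric formula: z = H ln(P₀/P).
P₀/P = 90.8/25.01 = 3.6305; ln(3.6305) = 1.2894.
z = 15019 × 1.2894 = 19365 m.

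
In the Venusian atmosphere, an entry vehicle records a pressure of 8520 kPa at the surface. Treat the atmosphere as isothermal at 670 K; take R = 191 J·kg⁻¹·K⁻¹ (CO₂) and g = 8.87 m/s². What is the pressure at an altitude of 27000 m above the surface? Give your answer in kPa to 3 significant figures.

Scale height: H = RT/g = 191 × 670 / 8.87 = 14427 m.
Barometric formula: P = P₀ exp(−z/H).
z/H = 27000/14427 = 1.8715; exp(−1.8715) = 0.15389.
P = 8520 × 0.15389 = 1311.1 kPa.

P ≈ 1310 kPa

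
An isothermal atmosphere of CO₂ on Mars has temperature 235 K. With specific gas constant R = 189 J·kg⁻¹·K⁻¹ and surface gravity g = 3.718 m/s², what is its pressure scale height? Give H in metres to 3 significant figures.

The scale height of an isothermal atmosphere is H = RT/g.
H = 189 × 235 / 3.718 = 44415/3.718 = 11946 m.

H ≈ 11900 m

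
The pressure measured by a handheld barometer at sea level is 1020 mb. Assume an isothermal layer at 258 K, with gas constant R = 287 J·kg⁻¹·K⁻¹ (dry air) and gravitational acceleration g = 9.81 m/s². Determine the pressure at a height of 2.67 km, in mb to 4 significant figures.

P ≈ 716.1 mb

Scale height: H = RT/g = 287 × 258 / 9.81 = 7548.0 m.
Barometric formula: P = P₀ exp(−z/H).
z/H = 2670.0/7548.0 = 0.35374; exp(−0.35374) = 0.70206.
P = 1020 × 0.70206 = 716.10 mb.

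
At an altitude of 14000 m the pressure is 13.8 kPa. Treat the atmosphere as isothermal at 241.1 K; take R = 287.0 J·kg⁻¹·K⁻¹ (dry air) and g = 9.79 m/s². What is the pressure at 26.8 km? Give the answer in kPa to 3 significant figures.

P ≈ 2.26 kPa

Scale height: H = RT/g = 287.0 × 241.1 / 9.79 = 7068.0 m.
Between two levels, P₂ = P₁ exp(−Δz/H) with Δz = z₂ − z₁.
Δz = 26800 − 14000 = 12800 m; Δz/H = 12800/7068.0 = 1.8110.
P₂ = 13.8 × exp(−1.8110) = 13.8 × 0.16349 = 2.2562 kPa.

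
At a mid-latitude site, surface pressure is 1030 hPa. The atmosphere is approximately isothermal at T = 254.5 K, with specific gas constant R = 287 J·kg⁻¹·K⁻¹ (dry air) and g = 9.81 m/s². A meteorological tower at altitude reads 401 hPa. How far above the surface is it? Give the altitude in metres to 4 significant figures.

Scale height: H = RT/g = 287 × 254.5 / 9.81 = 7445.6 m.
Invert the barometric formula: z = H ln(P₀/P).
P₀/P = 1030/401 = 2.5686; ln(2.5686) = 0.94336.
z = 7445.6 × 0.94336 = 7023.9 m.

z ≈ 7024 m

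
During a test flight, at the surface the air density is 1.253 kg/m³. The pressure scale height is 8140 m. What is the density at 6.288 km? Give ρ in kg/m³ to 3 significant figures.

ρ ≈ 0.579 kg/m³

In an isothermal atmosphere, density decays like pressure: ρ = ρ₀ exp(−z/H).
z/H = 6288.0/8140.0 = 0.77248; exp(−0.77248) = 0.46187.
ρ = 1.253 × 0.46187 = 0.57872 kg/m³.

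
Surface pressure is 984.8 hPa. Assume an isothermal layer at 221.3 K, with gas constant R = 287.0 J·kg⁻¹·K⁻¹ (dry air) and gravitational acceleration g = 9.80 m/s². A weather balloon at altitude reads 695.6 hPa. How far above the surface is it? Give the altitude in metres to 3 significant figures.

Scale height: H = RT/g = 287.0 × 221.3 / 9.80 = 6480.9 m.
Invert the barometric formula: z = H ln(P₀/P).
P₀/P = 984.8/695.6 = 1.4158; ln(1.4158) = 0.34769.
z = 6480.9 × 0.34769 = 2253.3 m.

z ≈ 2250 m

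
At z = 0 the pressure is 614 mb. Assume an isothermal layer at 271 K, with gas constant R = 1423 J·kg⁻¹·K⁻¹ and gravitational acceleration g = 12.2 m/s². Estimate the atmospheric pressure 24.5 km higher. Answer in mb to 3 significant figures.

Scale height: H = RT/g = 1423 × 271 / 12.2 = 31609 m.
Barometric formula: P = P₀ exp(−z/H).
z/H = 24500/31609 = 0.77510; exp(−0.77510) = 0.46066.
P = 614 × 0.46066 = 282.85 mb.

P ≈ 283 mb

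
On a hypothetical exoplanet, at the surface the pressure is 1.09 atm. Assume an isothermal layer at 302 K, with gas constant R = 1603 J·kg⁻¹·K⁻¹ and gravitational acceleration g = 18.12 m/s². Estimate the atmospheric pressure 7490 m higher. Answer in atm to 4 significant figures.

P ≈ 0.8235 atm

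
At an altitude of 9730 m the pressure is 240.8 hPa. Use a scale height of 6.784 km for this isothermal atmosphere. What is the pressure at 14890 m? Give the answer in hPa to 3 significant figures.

P ≈ 113 hPa

Between two levels, P₂ = P₁ exp(−Δz/H) with Δz = z₂ − z₁.
Δz = 14890 − 9730.0 = 5160.0 m; Δz/H = 5160.0/6784.0 = 0.76061.
P₂ = 240.8 × exp(−0.76061) = 240.8 × 0.46738 = 112.55 hPa.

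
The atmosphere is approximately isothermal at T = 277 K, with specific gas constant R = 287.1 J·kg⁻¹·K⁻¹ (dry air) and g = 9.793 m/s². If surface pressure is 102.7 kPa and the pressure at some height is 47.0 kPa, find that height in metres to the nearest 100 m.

Scale height: H = RT/g = 287.1 × 277 / 9.793 = 8120.8 m.
Invert the barometric formula: z = H ln(P₀/P).
P₀/P = 102.7/47.0 = 2.1851; ln(2.1851) = 0.78166.
z = 8120.8 × 0.78166 = 6347.7 m.

z ≈ 6300 m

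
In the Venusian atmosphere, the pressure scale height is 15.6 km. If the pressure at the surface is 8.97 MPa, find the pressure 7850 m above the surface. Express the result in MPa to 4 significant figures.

P ≈ 5.423 MPa

Barometric formula: P = P₀ exp(−z/H).
z/H = 7850.0/15600 = 0.50321; exp(−0.50321) = 0.60459.
P = 8.97 × 0.60459 = 5.4232 MPa.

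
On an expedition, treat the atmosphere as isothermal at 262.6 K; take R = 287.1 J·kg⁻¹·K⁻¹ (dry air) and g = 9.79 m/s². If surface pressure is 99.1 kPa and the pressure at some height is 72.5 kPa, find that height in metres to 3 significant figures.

z ≈ 2410 m

Scale height: H = RT/g = 287.1 × 262.6 / 9.79 = 7701.0 m.
Invert the barometric formula: z = H ln(P₀/P).
P₀/P = 99.1/72.5 = 1.3669; ln(1.3669) = 0.31255.
z = 7701.0 × 0.31255 = 2406.9 m.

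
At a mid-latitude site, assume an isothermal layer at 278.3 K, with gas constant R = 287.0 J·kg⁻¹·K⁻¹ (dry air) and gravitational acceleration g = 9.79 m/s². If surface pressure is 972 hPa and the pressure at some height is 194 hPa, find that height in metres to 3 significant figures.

Scale height: H = RT/g = 287.0 × 278.3 / 9.79 = 8158.5 m.
Invert the barometric formula: z = H ln(P₀/P).
P₀/P = 972/194 = 5.0103; ln(5.0103) = 1.6115.
z = 8158.5 × 1.6115 = 13147 m.

z ≈ 13100 m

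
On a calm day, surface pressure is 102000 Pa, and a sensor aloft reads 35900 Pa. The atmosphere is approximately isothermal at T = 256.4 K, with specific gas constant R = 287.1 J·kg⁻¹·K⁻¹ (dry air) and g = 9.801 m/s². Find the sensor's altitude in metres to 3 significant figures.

z ≈ 7840 m

Scale height: H = RT/g = 287.1 × 256.4 / 9.801 = 7510.7 m.
Invert the barometric formula: z = H ln(P₀/P).
P₀/P = 102000/35900 = 2.8412; ln(2.8412) = 1.0442.
z = 7510.7 × 1.0442 = 7842.7 m.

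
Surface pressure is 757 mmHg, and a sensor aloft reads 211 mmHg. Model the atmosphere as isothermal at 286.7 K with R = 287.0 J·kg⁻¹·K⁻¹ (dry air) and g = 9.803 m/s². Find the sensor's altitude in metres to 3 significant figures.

z ≈ 10700 m

Scale height: H = RT/g = 287.0 × 286.7 / 9.803 = 8393.6 m.
Invert the barometric formula: z = H ln(P₀/P).
P₀/P = 757/211 = 3.5877; ln(3.5877) = 1.2775.
z = 8393.6 × 1.2775 = 10723 m.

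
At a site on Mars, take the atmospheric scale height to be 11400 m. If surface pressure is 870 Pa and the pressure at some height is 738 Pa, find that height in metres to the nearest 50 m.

z ≈ 1900 m

Invert the barometric formula: z = H ln(P₀/P).
P₀/P = 870/738 = 1.1789; ln(1.1789) = 0.16458.
z = 11400 × 0.16458 = 1876.2 m.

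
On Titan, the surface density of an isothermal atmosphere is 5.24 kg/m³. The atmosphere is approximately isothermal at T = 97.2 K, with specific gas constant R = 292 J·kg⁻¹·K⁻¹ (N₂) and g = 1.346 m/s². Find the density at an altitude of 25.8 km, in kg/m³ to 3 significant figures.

ρ ≈ 1.54 kg/m³

Scale height: H = RT/g = 292 × 97.2 / 1.346 = 21086 m.
In an isothermal atmosphere, density decays like pressure: ρ = ρ₀ exp(−z/H).
z/H = 25800/21086 = 1.2236; exp(−1.2236) = 0.29417.
ρ = 5.24 × 0.29417 = 1.5415 kg/m³.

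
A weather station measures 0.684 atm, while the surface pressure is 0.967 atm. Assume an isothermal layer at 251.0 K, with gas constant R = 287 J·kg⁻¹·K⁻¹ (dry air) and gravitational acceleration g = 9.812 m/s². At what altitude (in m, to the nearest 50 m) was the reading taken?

Scale height: H = RT/g = 287 × 251.0 / 9.812 = 7341.7 m.
Invert the barometric formula: z = H ln(P₀/P).
P₀/P = 0.967/0.684 = 1.4137; ln(1.4137) = 0.34621.
z = 7341.7 × 0.34621 = 2541.8 m.

z ≈ 2550 m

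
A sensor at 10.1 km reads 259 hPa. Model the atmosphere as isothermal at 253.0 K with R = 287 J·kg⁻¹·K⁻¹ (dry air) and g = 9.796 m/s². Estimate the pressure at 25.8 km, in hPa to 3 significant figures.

P ≈ 31.1 hPa

Scale height: H = RT/g = 287 × 253.0 / 9.796 = 7412.3 m.
Between two levels, P₂ = P₁ exp(−Δz/H) with Δz = z₂ − z₁.
Δz = 25800 − 10100 = 15700 m; Δz/H = 15700/7412.3 = 2.1181.
P₂ = 259 × exp(−2.1181) = 259 × 0.12026 = 31.147 hPa.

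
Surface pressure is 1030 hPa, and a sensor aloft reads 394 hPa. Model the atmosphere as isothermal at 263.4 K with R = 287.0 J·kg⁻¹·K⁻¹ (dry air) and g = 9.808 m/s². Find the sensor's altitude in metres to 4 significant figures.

z ≈ 7407 m

Scale height: H = RT/g = 287.0 × 263.4 / 9.808 = 7707.6 m.
Invert the barometric formula: z = H ln(P₀/P).
P₀/P = 1030/394 = 2.6142; ln(2.6142) = 0.96096.
z = 7707.6 × 0.96096 = 7406.7 m.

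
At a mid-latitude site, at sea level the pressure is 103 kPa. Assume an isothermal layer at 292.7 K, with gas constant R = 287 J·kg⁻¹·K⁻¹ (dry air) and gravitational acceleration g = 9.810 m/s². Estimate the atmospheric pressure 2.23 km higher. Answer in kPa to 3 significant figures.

P ≈ 79.4 kPa

Scale height: H = RT/g = 287 × 292.7 / 9.810 = 8563.2 m.
Barometric formula: P = P₀ exp(−z/H).
z/H = 2230.0/8563.2 = 0.26042; exp(−0.26042) = 0.77073.
P = 103 × 0.77073 = 79.385 kPa.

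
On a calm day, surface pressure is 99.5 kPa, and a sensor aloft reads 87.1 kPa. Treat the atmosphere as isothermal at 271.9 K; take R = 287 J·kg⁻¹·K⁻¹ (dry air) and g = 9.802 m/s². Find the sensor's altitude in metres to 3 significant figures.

z ≈ 1060 m

Scale height: H = RT/g = 287 × 271.9 / 9.802 = 7961.2 m.
Invert the barometric formula: z = H ln(P₀/P).
P₀/P = 99.5/87.1 = 1.1424; ln(1.1424) = 0.13313.
z = 7961.2 × 0.13313 = 1059.9 m.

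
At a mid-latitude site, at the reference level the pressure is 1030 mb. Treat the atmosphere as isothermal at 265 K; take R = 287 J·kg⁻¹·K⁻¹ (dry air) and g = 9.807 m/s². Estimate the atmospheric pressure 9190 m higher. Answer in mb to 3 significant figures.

Scale height: H = RT/g = 287 × 265 / 9.807 = 7755.2 m.
Barometric formula: P = P₀ exp(−z/H).
z/H = 9190.0/7755.2 = 1.1850; exp(−1.1850) = 0.30575.
P = 1030 × 0.30575 = 314.92 mb.

P ≈ 315 mb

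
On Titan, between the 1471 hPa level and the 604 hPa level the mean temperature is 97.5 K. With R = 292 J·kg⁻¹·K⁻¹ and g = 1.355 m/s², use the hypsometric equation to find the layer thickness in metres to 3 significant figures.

Δz ≈ 18700 m

Hypsometric equation: Δz = (R T̄/g) ln(P₁/P₂).
R T̄/g = 292 × 97.5 / 1.355 = 21011 m.
ln(1471/604) = ln(2.4354) = 0.89011.
Δz = 21011 × 0.89011 = 18702 m.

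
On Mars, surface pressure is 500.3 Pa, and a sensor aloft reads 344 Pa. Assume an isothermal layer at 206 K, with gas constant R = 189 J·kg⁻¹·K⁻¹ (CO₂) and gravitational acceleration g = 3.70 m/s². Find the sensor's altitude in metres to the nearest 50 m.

Scale height: H = RT/g = 189 × 206 / 3.70 = 10523 m.
Invert the barometric formula: z = H ln(P₀/P).
P₀/P = 500.3/344 = 1.4544; ln(1.4544) = 0.37459.
z = 10523 × 0.37459 = 3941.8 m.

z ≈ 3950 m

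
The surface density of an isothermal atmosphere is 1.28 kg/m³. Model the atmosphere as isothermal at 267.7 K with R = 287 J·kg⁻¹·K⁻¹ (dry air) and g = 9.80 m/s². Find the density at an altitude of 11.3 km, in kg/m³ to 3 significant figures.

Scale height: H = RT/g = 287 × 267.7 / 9.80 = 7839.8 m.
In an isothermal atmosphere, density decays like pressure: ρ = ρ₀ exp(−z/H).
z/H = 11300/7839.8 = 1.4414; exp(−1.4414) = 0.23660.
ρ = 1.28 × 0.23660 = 0.30285 kg/m³.

ρ ≈ 0.303 kg/m³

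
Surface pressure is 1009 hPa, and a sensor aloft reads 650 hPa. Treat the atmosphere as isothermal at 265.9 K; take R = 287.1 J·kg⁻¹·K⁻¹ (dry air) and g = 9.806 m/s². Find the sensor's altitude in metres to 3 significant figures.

z ≈ 3420 m

Scale height: H = RT/g = 287.1 × 265.9 / 9.806 = 7785.0 m.
Invert the barometric formula: z = H ln(P₀/P).
P₀/P = 1009/650 = 1.5523; ln(1.5523) = 0.43974.
z = 7785.0 × 0.43974 = 3423.4 m.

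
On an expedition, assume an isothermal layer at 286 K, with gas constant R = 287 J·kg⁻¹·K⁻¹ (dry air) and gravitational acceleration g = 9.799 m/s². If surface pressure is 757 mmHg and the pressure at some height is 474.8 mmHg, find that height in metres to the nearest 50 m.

z ≈ 3900 m

Scale height: H = RT/g = 287 × 286 / 9.799 = 8376.6 m.
Invert the barometric formula: z = H ln(P₀/P).
P₀/P = 757/474.8 = 1.5944; ln(1.5944) = 0.46650.
z = 8376.6 × 0.46650 = 3907.7 m.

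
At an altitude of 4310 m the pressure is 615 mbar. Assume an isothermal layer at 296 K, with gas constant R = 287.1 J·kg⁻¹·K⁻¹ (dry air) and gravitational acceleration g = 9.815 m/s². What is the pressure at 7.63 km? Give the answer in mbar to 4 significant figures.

P ≈ 419.1 mbar

Scale height: H = RT/g = 287.1 × 296 / 9.815 = 8658.3 m.
Between two levels, P₂ = P₁ exp(−Δz/H) with Δz = z₂ − z₁.
Δz = 7630.0 − 4310.0 = 3320.0 m; Δz/H = 3320.0/8658.3 = 0.38345.
P₂ = 615 × exp(−0.38345) = 615 × 0.68151 = 419.13 mbar.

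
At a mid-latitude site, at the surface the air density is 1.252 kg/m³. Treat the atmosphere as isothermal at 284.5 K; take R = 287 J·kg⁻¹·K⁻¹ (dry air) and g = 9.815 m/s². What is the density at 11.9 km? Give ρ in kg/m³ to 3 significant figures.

ρ ≈ 0.299 kg/m³

Scale height: H = RT/g = 287 × 284.5 / 9.815 = 8319.1 m.
In an isothermal atmosphere, density decays like pressure: ρ = ρ₀ exp(−z/H).
z/H = 11900/8319.1 = 1.4304; exp(−1.4304) = 0.23921.
ρ = 1.252 × 0.23921 = 0.29949 kg/m³.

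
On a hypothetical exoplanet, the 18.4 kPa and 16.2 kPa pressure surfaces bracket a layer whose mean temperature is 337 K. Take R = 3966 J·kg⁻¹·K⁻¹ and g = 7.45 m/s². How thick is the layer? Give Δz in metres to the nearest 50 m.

Δz ≈ 22850 m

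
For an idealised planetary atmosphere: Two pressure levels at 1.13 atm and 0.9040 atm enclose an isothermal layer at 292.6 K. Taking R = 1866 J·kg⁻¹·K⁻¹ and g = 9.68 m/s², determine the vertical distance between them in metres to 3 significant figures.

Hypsometric equation: Δz = (R T̄/g) ln(P₁/P₂).
R T̄/g = 1866 × 292.6 / 9.68 = 56404 m.
ln(1.13/0.9040) = ln(1.2500) = 0.22314.
Δz = 56404 × 0.22314 = 12586 m.

Δz ≈ 12600 m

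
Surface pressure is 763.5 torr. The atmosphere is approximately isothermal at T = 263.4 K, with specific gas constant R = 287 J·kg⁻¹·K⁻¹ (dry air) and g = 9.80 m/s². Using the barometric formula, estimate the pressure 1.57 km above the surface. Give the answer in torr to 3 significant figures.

Scale height: H = RT/g = 287 × 263.4 / 9.80 = 7713.9 m.
Barometric formula: P = P₀ exp(−z/H).
z/H = 1570.0/7713.9 = 0.20353; exp(−0.20353) = 0.81585.
P = 763.5 × 0.81585 = 622.90 torr.

P ≈ 623 torr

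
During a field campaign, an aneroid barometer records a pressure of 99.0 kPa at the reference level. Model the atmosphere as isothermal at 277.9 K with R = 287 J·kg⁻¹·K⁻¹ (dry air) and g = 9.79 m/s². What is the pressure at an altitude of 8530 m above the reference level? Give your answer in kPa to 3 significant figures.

Scale height: H = RT/g = 287 × 277.9 / 9.79 = 8146.8 m.
Barometric formula: P = P₀ exp(−z/H).
z/H = 8530.0/8146.8 = 1.0470; exp(−1.0470) = 0.35099.
P = 99.0 × 0.35099 = 34.748 kPa.

P ≈ 34.7 kPa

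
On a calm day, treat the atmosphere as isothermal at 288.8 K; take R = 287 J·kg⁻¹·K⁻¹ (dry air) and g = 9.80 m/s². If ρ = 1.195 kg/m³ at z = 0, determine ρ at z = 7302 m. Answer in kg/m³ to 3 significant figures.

Scale height: H = RT/g = 287 × 288.8 / 9.80 = 8457.7 m.
In an isothermal atmosphere, density decays like pressure: ρ = ρ₀ exp(−z/H).
z/H = 7302.0/8457.7 = 0.86336; exp(−0.86336) = 0.42174.
ρ = 1.195 × 0.42174 = 0.50398 kg/m³.

ρ ≈ 0.504 kg/m³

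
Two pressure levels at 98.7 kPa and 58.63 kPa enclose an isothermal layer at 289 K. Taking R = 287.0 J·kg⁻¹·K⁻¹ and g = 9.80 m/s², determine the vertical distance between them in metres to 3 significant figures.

Δz ≈ 4410 m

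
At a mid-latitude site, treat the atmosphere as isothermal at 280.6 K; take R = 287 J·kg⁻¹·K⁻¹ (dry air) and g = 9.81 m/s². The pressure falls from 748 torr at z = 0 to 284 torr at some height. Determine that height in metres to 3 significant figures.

z ≈ 7950 m

Scale height: H = RT/g = 287 × 280.6 / 9.81 = 8209.2 m.
Invert the barometric formula: z = H ln(P₀/P).
P₀/P = 748/284 = 2.6338; ln(2.6338) = 0.96843.
z = 8209.2 × 0.96843 = 7950.0 m.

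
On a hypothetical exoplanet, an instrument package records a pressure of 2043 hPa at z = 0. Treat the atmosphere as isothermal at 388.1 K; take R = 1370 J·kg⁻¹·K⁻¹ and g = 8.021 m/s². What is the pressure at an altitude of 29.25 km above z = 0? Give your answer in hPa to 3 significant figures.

P ≈ 1310 hPa

Scale height: H = RT/g = 1370 × 388.1 / 8.021 = 66288 m.
Barometric formula: P = P₀ exp(−z/H).
z/H = 29250/66288 = 0.44126; exp(−0.44126) = 0.64323.
P = 2043 × 0.64323 = 1314.1 hPa.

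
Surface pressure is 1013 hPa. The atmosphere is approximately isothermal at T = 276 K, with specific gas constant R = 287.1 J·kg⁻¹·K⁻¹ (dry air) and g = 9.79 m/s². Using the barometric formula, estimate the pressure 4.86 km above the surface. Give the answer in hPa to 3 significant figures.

Scale height: H = RT/g = 287.1 × 276 / 9.79 = 8093.9 m.
Barometric formula: P = P₀ exp(−z/H).
z/H = 4860.0/8093.9 = 0.60045; exp(−0.60045) = 0.54856.
P = 1013 × 0.54856 = 555.69 hPa.

P ≈ 556 hPa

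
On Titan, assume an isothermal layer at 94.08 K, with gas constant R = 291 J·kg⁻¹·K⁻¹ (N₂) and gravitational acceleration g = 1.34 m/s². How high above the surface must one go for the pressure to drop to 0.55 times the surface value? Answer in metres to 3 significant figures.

z ≈ 12200 m

Scale height: H = RT/g = 291 × 94.08 / 1.34 = 20431 m.
Set P/P₀ = exp(−z/H) = 0.55, so z = −H ln(0.55).
−ln(0.55) = 0.59784; z = 20431 × 0.59784 = 12214 m.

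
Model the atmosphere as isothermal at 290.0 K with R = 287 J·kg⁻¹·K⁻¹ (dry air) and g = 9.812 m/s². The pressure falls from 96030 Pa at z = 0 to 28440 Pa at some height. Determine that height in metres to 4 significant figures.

z ≈ 10320 m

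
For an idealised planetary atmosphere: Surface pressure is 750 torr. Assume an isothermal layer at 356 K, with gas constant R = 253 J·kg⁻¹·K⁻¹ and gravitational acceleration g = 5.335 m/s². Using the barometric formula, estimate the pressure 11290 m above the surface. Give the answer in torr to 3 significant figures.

Scale height: H = RT/g = 253 × 356 / 5.335 = 16882 m.
Barometric formula: P = P₀ exp(−z/H).
z/H = 11290/16882 = 0.66876; exp(−0.66876) = 0.51234.
P = 750 × 0.51234 = 384.25 torr.

P ≈ 384 torr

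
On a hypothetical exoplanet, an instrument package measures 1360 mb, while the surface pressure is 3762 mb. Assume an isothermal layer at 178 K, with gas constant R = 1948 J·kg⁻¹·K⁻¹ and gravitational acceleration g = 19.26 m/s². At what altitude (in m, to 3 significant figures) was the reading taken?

Scale height: H = RT/g = 1948 × 178 / 19.26 = 18003 m.
Invert the barometric formula: z = H ln(P₀/P).
P₀/P = 3762/1360 = 2.7662; ln(2.7662) = 1.0175.
z = 18003 × 1.0175 = 18318 m.

z ≈ 18300 m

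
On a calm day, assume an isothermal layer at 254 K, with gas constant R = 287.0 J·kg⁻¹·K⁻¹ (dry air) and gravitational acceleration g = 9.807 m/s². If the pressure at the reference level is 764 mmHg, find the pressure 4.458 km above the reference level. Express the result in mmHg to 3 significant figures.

Scale height: H = RT/g = 287.0 × 254 / 9.807 = 7433.3 m.
Barometric formula: P = P₀ exp(−z/H).
z/H = 4458.0/7433.3 = 0.59973; exp(−0.59973) = 0.54896.
P = 764 × 0.54896 = 419.41 mmHg.

P ≈ 419 mmHg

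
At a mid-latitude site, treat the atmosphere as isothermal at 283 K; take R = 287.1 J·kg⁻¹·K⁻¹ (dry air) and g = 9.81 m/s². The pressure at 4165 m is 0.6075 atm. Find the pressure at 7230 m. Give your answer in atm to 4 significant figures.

Scale height: H = RT/g = 287.1 × 283 / 9.81 = 8282.3 m.
Between two levels, P₂ = P₁ exp(−Δz/H) with Δz = z₂ − z₁.
Δz = 7230.0 − 4165.0 = 3065.0 m; Δz/H = 3065.0/8282.3 = 0.37007.
P₂ = 0.6075 × exp(−0.37007) = 0.6075 × 0.69069 = 0.41959 atm.

P ≈ 0.4196 atm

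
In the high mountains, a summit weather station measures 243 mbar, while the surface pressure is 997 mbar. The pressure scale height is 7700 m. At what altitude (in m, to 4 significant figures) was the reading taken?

z ≈ 10870 m

Invert the barometric formula: z = H ln(P₀/P).
P₀/P = 997/243 = 4.1029; ln(4.1029) = 1.4117.
z = 7700.0 × 1.4117 = 10870 m.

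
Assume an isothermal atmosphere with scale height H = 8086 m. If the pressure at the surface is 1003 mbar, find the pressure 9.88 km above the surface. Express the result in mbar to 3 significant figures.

Barometric formula: P = P₀ exp(−z/H).
z/H = 9880.0/8086.0 = 1.2219; exp(−1.2219) = 0.29467.
P = 1003 × 0.29467 = 295.55 mbar.

P ≈ 296 mbar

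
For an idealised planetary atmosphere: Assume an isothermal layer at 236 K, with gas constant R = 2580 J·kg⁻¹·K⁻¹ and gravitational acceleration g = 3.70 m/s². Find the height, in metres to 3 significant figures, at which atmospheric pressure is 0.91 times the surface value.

z ≈ 15500 m

Scale height: H = RT/g = 2580 × 236 / 3.70 = 164560 m.
Set P/P₀ = exp(−z/H) = 0.91, so z = −H ln(0.91).
−ln(0.91) = 0.094311; z = 164560 × 0.094311 = 15520 m.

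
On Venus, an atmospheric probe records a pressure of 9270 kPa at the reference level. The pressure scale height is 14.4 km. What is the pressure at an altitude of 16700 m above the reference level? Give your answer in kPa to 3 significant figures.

P ≈ 2910 kPa

Barometric formula: P = P₀ exp(−z/H).
z/H = 16700/14400 = 1.1597; exp(−1.1597) = 0.31358.
P = 9270 × 0.31358 = 2906.9 kPa.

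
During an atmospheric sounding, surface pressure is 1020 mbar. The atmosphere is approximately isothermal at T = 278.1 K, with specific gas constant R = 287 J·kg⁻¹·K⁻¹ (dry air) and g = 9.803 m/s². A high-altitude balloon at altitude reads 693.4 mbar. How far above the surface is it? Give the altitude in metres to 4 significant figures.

Scale height: H = RT/g = 287 × 278.1 / 9.803 = 8141.9 m.
Invert the barometric formula: z = H ln(P₀/P).
P₀/P = 1020/693.4 = 1.4710; ln(1.4710) = 0.38594.
z = 8141.9 × 0.38594 = 3142.3 m.

z ≈ 3142 m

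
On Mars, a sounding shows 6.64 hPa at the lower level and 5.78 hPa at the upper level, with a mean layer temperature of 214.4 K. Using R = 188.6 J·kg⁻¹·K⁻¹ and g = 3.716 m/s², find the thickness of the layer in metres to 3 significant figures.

Hypsometric equation: Δz = (R T̄/g) ln(P₁/P₂).
R T̄/g = 188.6 × 214.4 / 3.716 = 10882 m.
ln(6.64/5.78) = ln(1.1488) = 0.13872.
Δz = 10882 × 0.13872 = 1509.6 m.

Δz ≈ 1510 m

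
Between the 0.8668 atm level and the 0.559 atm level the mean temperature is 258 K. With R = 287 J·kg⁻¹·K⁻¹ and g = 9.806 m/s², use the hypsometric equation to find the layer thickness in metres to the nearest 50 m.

Hypsometric equation: Δz = (R T̄/g) ln(P₁/P₂).
R T̄/g = 287 × 258 / 9.806 = 7551.1 m.
ln(0.8668/0.559) = ln(1.5506) = 0.43864.
Δz = 7551.1 × 0.43864 = 3312.2 m.

Δz ≈ 3300 m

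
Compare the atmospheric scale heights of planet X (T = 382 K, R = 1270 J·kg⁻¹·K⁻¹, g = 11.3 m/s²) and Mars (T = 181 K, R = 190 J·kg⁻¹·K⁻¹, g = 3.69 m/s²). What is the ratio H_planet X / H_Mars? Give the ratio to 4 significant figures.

H = RT/g for each body.
H_planet X = 1270 × 382 / 11.3 = 42933 m.
H_Mars = 190 × 181 / 3.69 = 9319.8 m.
H_planet X/H_Mars = 42933/9319.8 = 4.6066.

H_planet X/H_Mars ≈ 4.607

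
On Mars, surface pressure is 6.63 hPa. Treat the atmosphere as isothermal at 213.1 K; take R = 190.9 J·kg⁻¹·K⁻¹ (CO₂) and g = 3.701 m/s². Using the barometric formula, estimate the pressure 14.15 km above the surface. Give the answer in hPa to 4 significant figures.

Scale height: H = RT/g = 190.9 × 213.1 / 3.701 = 10992 m.
Barometric formula: P = P₀ exp(−z/H).
z/H = 14150/10992 = 1.2873; exp(−1.2873) = 0.27602.
P = 6.63 × 0.27602 = 1.8300 hPa.

P ≈ 1.830 hPa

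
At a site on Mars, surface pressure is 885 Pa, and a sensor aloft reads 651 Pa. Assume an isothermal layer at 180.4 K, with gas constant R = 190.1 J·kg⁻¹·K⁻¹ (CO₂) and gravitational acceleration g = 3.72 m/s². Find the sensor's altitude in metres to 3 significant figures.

Scale height: H = RT/g = 190.1 × 180.4 / 3.72 = 9218.8 m.
Invert the barometric formula: z = H ln(P₀/P).
P₀/P = 885/651 = 1.3594; ln(1.3594) = 0.30704.
z = 9218.8 × 0.30704 = 2830.5 m.

z ≈ 2830 m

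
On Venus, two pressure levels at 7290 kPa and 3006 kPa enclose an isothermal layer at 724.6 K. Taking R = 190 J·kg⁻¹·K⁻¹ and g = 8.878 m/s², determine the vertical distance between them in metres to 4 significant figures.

Hypsometric equation: Δz = (R T̄/g) ln(P₁/P₂).
R T̄/g = 190 × 724.6 / 8.878 = 15507 m.
ln(7290/3006) = ln(2.4251) = 0.88587.
Δz = 15507 × 0.88587 = 13737 m.

Δz ≈ 13740 m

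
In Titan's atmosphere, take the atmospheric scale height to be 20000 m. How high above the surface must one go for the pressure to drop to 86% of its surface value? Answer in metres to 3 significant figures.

z ≈ 3020 m

Set P/P₀ = exp(−z/H) = 0.86, so z = −H ln(0.86).
−ln(0.86) = 0.15082; z = 20000 × 0.15082 = 3016.4 m.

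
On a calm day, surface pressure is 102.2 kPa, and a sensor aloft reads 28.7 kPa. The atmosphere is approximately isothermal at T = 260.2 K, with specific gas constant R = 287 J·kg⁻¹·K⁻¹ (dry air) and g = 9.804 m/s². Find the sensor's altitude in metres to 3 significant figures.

Scale height: H = RT/g = 287 × 260.2 / 9.804 = 7617.0 m.
Invert the barometric formula: z = H ln(P₀/P).
P₀/P = 102.2/28.7 = 3.5610; ln(3.5610) = 1.2700.
z = 7617.0 × 1.2700 = 9673.6 m.

z ≈ 9670 m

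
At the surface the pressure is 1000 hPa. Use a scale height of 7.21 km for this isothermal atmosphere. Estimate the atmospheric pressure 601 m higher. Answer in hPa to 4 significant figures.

Barometric formula: P = P₀ exp(−z/H).
z/H = 601.00/7210.0 = 0.083356; exp(−0.083356) = 0.92002.
P = 1000 × 0.92002 = 920.02 hPa.

P ≈ 920.0 hPa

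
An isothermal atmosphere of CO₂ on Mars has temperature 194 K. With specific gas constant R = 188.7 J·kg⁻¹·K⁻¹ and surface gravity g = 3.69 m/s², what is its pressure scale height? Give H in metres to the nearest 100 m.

The scale height of an isothermal atmosphere is H = RT/g.
H = 188.7 × 194 / 3.69 = 36608/3.69 = 9920.9 m.

H ≈ 9900 m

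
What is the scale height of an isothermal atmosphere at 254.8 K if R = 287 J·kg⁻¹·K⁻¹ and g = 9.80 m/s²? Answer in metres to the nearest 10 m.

H ≈ 7460 m

The scale height of an isothermal atmosphere is H = RT/g.
H = 287 × 254.8 / 9.80 = 73128/9.80 = 7462.0 m.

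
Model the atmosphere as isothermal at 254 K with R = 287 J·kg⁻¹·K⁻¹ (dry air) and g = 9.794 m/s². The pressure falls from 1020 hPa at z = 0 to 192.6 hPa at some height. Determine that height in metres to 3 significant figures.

Scale height: H = RT/g = 287 × 254 / 9.794 = 7443.1 m.
Invert the barometric formula: z = H ln(P₀/P).
P₀/P = 1020/192.6 = 5.2960; ln(5.2960) = 1.6670.
z = 7443.1 × 1.6670 = 12408 m.

z ≈ 12400 m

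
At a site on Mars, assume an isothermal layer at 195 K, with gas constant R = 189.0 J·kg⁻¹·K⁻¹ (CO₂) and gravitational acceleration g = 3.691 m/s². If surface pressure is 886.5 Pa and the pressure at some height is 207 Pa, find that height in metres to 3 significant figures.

z ≈ 14500 m

Scale height: H = RT/g = 189.0 × 195 / 3.691 = 9985.1 m.
Invert the barometric formula: z = H ln(P₀/P).
P₀/P = 886.5/207 = 4.2826; ln(4.2826) = 1.4546.
z = 9985.1 × 1.4546 = 14524 m.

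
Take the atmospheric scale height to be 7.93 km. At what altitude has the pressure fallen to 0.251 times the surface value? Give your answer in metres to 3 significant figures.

Set P/P₀ = exp(−z/H) = 0.251, so z = −H ln(0.251).
−ln(0.251) = 1.3823; z = 7930.0 × 1.3823 = 10962 m.

z ≈ 11000 m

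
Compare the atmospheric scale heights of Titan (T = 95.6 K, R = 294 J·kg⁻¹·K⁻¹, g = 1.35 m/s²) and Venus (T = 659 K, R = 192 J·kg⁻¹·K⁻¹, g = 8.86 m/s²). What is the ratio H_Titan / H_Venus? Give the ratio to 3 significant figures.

H_Titan/H_Venus ≈ 1.46

H = RT/g for each body.
H_Titan = 294 × 95.6 / 1.35 = 20820 m.
H_Venus = 192 × 659 / 8.86 = 14281 m.
H_Titan/H_Venus = 20820/14281 = 1.4579.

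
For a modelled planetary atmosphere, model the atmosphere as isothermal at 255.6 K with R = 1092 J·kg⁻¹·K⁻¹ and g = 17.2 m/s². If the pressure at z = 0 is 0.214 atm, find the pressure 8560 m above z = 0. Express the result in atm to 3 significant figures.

P ≈ 0.126 atm

Scale height: H = RT/g = 1092 × 255.6 / 17.2 = 16228 m.
Barometric formula: P = P₀ exp(−z/H).
z/H = 8560.0/16228 = 0.52748; exp(−0.52748) = 0.59009.
P = 0.214 × 0.59009 = 0.12628 atm.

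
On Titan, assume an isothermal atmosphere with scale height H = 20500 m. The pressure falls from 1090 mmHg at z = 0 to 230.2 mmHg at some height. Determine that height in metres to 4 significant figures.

Invert the barometric formula: z = H ln(P₀/P).
P₀/P = 1090/230.2 = 4.7350; ln(4.7350) = 1.5550.
z = 20500 × 1.5550 = 31878 m.

z ≈ 31880 m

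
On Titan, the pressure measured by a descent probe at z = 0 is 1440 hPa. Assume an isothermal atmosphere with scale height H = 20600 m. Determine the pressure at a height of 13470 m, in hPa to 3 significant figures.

Barometric formula: P = P₀ exp(−z/H).
z/H = 13470/20600 = 0.65388; exp(−0.65388) = 0.52002.
P = 1440 × 0.52002 = 748.83 hPa.

P ≈ 749 hPa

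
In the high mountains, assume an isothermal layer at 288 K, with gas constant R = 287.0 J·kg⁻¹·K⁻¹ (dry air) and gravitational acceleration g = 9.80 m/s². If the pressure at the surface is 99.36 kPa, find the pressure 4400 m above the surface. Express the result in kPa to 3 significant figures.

P ≈ 59.0 kPa

Scale height: H = RT/g = 287.0 × 288 / 9.80 = 8434.3 m.
Barometric formula: P = P₀ exp(−z/H).
z/H = 4400.0/8434.3 = 0.52168; exp(−0.52168) = 0.59352.
P = 99.36 × 0.59352 = 58.972 kPa.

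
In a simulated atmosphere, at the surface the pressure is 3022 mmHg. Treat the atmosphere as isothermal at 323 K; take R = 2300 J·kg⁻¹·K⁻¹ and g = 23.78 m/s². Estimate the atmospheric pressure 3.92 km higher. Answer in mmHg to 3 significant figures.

Scale height: H = RT/g = 2300 × 323 / 23.78 = 31241 m.
Barometric formula: P = P₀ exp(−z/H).
z/H = 3920.0/31241 = 0.12548; exp(−0.12548) = 0.88207.
P = 3022 × 0.88207 = 2665.6 mmHg.

P ≈ 2670 mmHg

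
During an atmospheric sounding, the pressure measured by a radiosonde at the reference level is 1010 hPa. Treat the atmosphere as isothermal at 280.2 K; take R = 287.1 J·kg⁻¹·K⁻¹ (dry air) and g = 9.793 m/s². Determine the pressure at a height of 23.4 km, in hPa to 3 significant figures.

P ≈ 58.5 hPa

Scale height: H = RT/g = 287.1 × 280.2 / 9.793 = 8214.6 m.
Barometric formula: P = P₀ exp(−z/H).
z/H = 23400/8214.6 = 2.8486; exp(−2.8486) = 0.057925.
P = 1010 × 0.057925 = 58.504 hPa.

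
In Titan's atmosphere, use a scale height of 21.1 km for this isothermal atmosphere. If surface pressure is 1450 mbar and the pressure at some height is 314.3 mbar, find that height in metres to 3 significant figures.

Invert the barometric formula: z = H ln(P₀/P).
P₀/P = 1450/314.3 = 4.6134; ln(4.6134) = 1.5290.
z = 21100 × 1.5290 = 32262 m.

z ≈ 32300 m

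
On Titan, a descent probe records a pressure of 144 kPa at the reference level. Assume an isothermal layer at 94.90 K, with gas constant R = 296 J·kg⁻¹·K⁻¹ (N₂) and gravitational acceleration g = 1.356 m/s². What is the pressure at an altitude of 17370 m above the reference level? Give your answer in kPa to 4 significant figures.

Scale height: H = RT/g = 296 × 94.90 / 1.356 = 20716 m.
Barometric formula: P = P₀ exp(−z/H).
z/H = 17370/20716 = 0.83848; exp(−0.83848) = 0.43237.
P = 144 × 0.43237 = 62.261 kPa.

P ≈ 62.26 kPa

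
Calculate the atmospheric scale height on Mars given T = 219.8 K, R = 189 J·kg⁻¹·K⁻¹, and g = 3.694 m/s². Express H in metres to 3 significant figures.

H ≈ 11200 m

The scale height of an isothermal atmosphere is H = RT/g.
H = 189 × 219.8 / 3.694 = 41542/3.694 = 11246 m.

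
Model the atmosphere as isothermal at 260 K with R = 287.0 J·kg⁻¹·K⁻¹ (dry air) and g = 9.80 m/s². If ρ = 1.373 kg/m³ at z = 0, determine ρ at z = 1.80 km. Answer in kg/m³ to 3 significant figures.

Scale height: H = RT/g = 287.0 × 260 / 9.80 = 7614.3 m.
In an isothermal atmosphere, density decays like pressure: ρ = ρ₀ exp(−z/H).
z/H = 1800.0/7614.3 = 0.23640; exp(−0.23640) = 0.78946.
ρ = 1.373 × 0.78946 = 1.0839 kg/m³.

ρ ≈ 1.08 kg/m³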